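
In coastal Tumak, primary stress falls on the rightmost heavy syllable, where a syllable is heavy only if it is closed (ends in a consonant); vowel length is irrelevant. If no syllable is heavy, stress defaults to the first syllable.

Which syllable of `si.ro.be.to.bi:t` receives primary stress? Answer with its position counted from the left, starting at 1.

5

Weights: 1 si L, 2 ro L, 3 be L, 4 to L, 5 bi:t H.
Heavy syllables in the domain: 5. The rightmost is syllable 5 (bi:t).
Primary stress: syllable 5 → si.ro.be.to.ˈbi:t.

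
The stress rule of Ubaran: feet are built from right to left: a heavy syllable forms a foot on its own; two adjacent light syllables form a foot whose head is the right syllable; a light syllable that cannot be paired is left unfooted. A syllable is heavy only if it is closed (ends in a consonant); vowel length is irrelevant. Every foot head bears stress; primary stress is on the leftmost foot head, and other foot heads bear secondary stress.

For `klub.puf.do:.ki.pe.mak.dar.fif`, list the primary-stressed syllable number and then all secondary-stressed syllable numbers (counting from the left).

Weights: 1 klub H, 2 puf H, 3 do: L, 4 ki L, 5 pe L, 6 mak H, 7 dar H, 8 fif H.
Parse right to left (heavy = foot alone; LL = one foot; stranded L unfooted): (ˈklub) (ˈpuf) do: (ki.ˈpe) (ˈmak) (ˈdar) (ˈfif).
Foot heads: 1, 2, 5, 6, 7, 8.
Primary stress on the leftmost head = syllable 1.
Secondary stress on 2, 5, 6, 7, 8: ˈklub.ˌpuf.do:.ki.ˌpe.ˌmak.ˌdar.ˌfif.

primary 1, secondary 2, 5, 6, 7, 8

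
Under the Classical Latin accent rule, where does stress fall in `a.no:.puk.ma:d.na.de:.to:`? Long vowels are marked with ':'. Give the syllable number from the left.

Classical Latin: stress the penult if heavy (long vowel or closed), else the antepenult.
Weights: 5 na L, 6 de: H, 7 to: H.
The penult (syllable 6, de:) is heavy, so it takes stress.
Stress on syllable 6: a.no:.puk.ma:d.na.ˈde:.to:.

6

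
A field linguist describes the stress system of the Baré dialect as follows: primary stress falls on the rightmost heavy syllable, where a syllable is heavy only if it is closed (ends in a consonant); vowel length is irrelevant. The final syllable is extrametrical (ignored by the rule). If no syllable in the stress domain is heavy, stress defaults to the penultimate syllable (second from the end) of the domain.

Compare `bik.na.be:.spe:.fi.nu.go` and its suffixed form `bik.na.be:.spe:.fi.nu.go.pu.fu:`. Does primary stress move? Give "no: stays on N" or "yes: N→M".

no: stays on 1

Base `bik.na.be:.spe:.fi.nu.go` (7 syllables):
  The final syllable (7, go) is extrametrical; the stress domain is syllables 1–6.
  Weights: 1 bik H, 2 na L, 3 be: L, 4 spe: L, 5 fi L, 6 nu L.
  Heavy syllables in the domain: 1. The rightmost is syllable 1 (bik).
  → primary stress on syllable 1.
Suffixed `bik.na.be:.spe:.fi.nu.go.pu.fu:` (9 syllables):
  The final syllable (9, fu:) is extrametrical; the stress domain is syllables 1–8.
  Weights: 1 bik H, 2 na L, 3 be: L, 4 spe: L, 5 fi L, 6 nu L, 7 go L, 8 pu L.
  Heavy syllables in the domain: 1. The rightmost is syllable 1 (bik).
  → primary stress on syllable 1.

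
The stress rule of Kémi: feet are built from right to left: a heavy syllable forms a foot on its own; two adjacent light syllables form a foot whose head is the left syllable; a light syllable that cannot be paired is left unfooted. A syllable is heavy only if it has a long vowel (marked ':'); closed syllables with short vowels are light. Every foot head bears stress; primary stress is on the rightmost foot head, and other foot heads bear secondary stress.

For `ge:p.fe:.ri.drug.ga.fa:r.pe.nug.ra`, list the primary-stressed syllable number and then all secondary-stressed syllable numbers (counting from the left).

Weights: 1 ge:p H, 2 fe: H, 3 ri L, 4 drug L, 5 ga L, 6 fa:r H, 7 pe L, 8 nug L, 9 ra L.
Parse right to left (heavy = foot alone; LL = one foot; stranded L unfooted): (ˈge:p) (ˈfe:) ri (ˈdrug.ga) (ˈfa:r) pe (ˈnug.ra).
Foot heads: 1, 2, 4, 6, 8.
Primary stress on the rightmost head = syllable 8.
Secondary stress on 1, 2, 4, 6: ˌge:p.ˌfe:.ri.ˌdrug.ga.ˌfa:r.pe.ˈnug.ra.

primary 8, secondary 1, 2, 4, 6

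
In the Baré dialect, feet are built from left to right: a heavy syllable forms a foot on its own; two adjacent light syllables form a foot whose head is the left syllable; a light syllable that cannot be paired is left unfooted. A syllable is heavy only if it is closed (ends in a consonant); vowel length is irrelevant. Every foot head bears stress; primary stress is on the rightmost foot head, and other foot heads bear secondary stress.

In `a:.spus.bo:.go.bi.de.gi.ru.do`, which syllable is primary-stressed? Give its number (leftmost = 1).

Weights: 1 a: L, 2 spus H, 3 bo: L, 4 go L, 5 bi L, 6 de L, 7 gi L, 8 ru L, 9 do L.
Parse left to right (heavy = foot alone; LL = one foot; stranded L unfooted): a: (ˈspus) (ˈbo:.go) (ˈbi.de) (ˈgi.ru) do.
Foot heads: 2, 3, 5, 7.
Primary stress on the rightmost head = syllable 7.
Primary stress: syllable 7 → a:.spus.bo:.go.bi.de.ˈgi.ru.do.

7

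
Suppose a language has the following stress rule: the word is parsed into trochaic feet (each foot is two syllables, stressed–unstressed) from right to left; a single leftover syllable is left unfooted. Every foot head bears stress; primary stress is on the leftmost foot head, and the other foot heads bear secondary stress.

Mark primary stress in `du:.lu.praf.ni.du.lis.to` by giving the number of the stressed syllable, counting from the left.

2

Parse right to left into trochaic (ˈσσ) feet: du: (ˈlu.praf) (ˈni.du) (ˈlis.to). Syllable 1 is left unfooted.
Foot heads (stressed positions): 2, 4, 6.
End Rule Leftmost: primary stress on the leftmost head = syllable 2.
Primary stress: syllable 2 → du:.ˈlu.praf.ni.du.lis.to.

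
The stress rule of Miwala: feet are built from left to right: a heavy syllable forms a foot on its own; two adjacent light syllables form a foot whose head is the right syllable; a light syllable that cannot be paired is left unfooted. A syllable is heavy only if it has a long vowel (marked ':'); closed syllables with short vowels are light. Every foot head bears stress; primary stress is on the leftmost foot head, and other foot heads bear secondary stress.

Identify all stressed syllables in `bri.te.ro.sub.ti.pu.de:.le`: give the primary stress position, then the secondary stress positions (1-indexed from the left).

Weights: 1 bri L, 2 te L, 3 ro L, 4 sub L, 5 ti L, 6 pu L, 7 de: H, 8 le L.
Parse left to right (heavy = foot alone; LL = one foot; stranded L unfooted): (bri.ˈte) (ro.ˈsub) (ti.ˈpu) (ˈde:) le.
Foot heads: 2, 4, 6, 7.
Primary stress on the leftmost head = syllable 2.
Secondary stress on 4, 6, 7: bri.ˈte.ro.ˌsub.ti.ˌpu.ˌde:.le.

primary 2, secondary 4, 6, 7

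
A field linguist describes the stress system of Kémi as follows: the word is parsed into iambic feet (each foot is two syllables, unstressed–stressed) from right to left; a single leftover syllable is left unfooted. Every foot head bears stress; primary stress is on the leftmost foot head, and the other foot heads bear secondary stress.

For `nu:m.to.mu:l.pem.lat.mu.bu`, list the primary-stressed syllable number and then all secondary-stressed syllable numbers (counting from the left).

primary 3, secondary 5, 7

Parse right to left into iambic (σˈσ) feet: nu:m (to.ˈmu:l) (pem.ˈlat) (mu.ˈbu). Syllable 1 is left unfooted.
Foot heads (stressed positions): 3, 5, 7.
End Rule Leftmost: primary stress on the leftmost head = syllable 3.
Secondary stress on 5, 7: nu:m.to.ˈmu:l.pem.ˌlat.mu.ˌbu.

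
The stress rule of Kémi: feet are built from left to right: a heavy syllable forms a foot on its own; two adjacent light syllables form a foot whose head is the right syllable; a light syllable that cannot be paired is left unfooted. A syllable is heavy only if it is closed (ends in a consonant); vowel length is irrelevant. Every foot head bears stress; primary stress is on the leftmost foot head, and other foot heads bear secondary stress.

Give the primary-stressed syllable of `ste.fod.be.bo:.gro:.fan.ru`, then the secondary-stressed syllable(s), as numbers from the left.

primary 2, secondary 4, 6

Weights: 1 ste L, 2 fod H, 3 be L, 4 bo: L, 5 gro: L, 6 fan H, 7 ru L.
Parse left to right (heavy = foot alone; LL = one foot; stranded L unfooted): ste (ˈfod) (be.ˈbo:) gro: (ˈfan) ru.
Foot heads: 2, 4, 6.
Primary stress on the leftmost head = syllable 2.
Secondary stress on 4, 6: ste.ˈfod.be.ˌbo:.gro:.ˌfan.ru.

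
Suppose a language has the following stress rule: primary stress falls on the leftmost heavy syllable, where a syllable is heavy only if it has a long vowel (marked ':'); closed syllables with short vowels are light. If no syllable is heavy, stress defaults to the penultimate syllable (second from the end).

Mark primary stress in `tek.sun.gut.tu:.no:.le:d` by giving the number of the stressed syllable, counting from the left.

Weights: 1 tek L, 2 sun L, 3 gut L, 4 tu: H, 5 no: H, 6 le:d H.
Heavy syllables in the domain: 4, 5, 6. The leftmost is syllable 4 (tu:).
Primary stress: syllable 4 → tek.sun.gut.ˈtu:.no:.le:d.

4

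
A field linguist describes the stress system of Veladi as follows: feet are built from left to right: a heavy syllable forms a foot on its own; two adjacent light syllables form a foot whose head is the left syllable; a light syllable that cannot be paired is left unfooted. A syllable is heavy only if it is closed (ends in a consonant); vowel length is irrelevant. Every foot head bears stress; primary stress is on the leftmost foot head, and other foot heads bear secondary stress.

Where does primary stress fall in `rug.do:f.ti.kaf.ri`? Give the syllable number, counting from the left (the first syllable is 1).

1

Weights: 1 rug H, 2 do:f H, 3 ti L, 4 kaf H, 5 ri L.
Parse left to right (heavy = foot alone; LL = one foot; stranded L unfooted): (ˈrug) (ˈdo:f) ti (ˈkaf) ri.
Foot heads: 1, 2, 4.
Primary stress on the leftmost head = syllable 1.
Primary stress: syllable 1 → ˈrug.do:f.ti.kaf.ri.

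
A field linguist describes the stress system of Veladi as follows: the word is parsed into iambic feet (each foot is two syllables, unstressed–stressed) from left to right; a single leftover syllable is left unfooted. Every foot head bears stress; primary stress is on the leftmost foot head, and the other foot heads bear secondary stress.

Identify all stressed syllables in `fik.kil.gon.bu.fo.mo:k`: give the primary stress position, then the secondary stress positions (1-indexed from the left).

Parse left to right into iambic (σˈσ) feet: (fik.ˈkil) (gon.ˈbu) (fo.ˈmo:k).
Foot heads (stressed positions): 2, 4, 6.
End Rule Leftmost: primary stress on the leftmost head = syllable 2.
Secondary stress on 4, 6: fik.ˈkil.gon.ˌbu.fo.ˌmo:k.

primary 2, secondary 4, 6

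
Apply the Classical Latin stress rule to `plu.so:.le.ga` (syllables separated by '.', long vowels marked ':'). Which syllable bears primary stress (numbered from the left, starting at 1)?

Classical Latin: stress the penult if heavy (long vowel or closed), else the antepenult.
Weights: 2 so: H, 3 le L, 4 ga L.
The penult (syllable 3, le) is light, so stress falls on the antepenult (syllable 2, so:).
Stress on syllable 2: plu.ˈso:.le.ga.

2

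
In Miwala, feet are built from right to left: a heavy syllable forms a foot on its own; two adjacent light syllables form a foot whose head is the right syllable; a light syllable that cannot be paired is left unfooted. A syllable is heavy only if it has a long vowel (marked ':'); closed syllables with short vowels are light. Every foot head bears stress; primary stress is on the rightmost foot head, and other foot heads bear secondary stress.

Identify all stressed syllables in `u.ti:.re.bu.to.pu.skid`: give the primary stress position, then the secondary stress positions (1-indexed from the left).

primary 7, secondary 2, 5

Weights: 1 u L, 2 ti: H, 3 re L, 4 bu L, 5 to L, 6 pu L, 7 skid L.
Parse right to left (heavy = foot alone; LL = one foot; stranded L unfooted): u (ˈti:) re (bu.ˈto) (pu.ˈskid).
Foot heads: 2, 5, 7.
Primary stress on the rightmost head = syllable 7.
Secondary stress on 2, 5: u.ˌti:.re.bu.ˌto.pu.ˈskid.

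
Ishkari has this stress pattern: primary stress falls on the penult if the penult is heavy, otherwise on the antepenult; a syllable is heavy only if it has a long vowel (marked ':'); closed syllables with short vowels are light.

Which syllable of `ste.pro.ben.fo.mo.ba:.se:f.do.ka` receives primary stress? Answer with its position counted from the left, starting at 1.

7

Weights: 7 se:f H, 8 do L, 9 ka L.
The penult (syllable 8, do) is light, so stress falls on the antepenult (syllable 7, se:f).
Primary stress: syllable 7 → ste.pro.ben.fo.mo.ba:.ˈse:f.do.ka.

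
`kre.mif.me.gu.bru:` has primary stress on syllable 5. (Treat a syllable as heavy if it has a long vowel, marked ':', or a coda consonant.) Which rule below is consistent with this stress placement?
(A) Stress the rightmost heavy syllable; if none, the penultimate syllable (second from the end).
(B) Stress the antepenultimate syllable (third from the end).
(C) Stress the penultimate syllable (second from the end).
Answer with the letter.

Rule A → syllable 5 ✓.
Rule B → syllable 3 (observed: 5).
Rule C → syllable 4 (observed: 5).

A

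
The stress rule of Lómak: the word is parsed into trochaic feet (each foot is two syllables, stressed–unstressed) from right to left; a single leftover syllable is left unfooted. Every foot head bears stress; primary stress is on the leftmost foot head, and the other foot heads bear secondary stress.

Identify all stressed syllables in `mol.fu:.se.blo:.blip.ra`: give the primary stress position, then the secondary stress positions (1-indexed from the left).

primary 1, secondary 3, 5

Parse right to left into trochaic (ˈσσ) feet: (ˈmol.fu:) (ˈse.blo:) (ˈblip.ra).
Foot heads (stressed positions): 1, 3, 5.
End Rule Leftmost: primary stress on the leftmost head = syllable 1.
Secondary stress on 3, 5: ˈmol.fu:.ˌse.blo:.ˌblip.ra.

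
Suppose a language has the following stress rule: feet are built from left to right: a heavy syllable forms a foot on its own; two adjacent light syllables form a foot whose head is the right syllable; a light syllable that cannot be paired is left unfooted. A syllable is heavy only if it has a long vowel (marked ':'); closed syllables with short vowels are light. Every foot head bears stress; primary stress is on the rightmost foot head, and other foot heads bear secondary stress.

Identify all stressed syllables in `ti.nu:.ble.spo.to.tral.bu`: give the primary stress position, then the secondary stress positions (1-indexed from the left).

Weights: 1 ti L, 2 nu: H, 3 ble L, 4 spo L, 5 to L, 6 tral L, 7 bu L.
Parse left to right (heavy = foot alone; LL = one foot; stranded L unfooted): ti (ˈnu:) (ble.ˈspo) (to.ˈtral) bu.
Foot heads: 2, 4, 6.
Primary stress on the rightmost head = syllable 6.
Secondary stress on 2, 4: ti.ˌnu:.ble.ˌspo.to.ˈtral.bu.

primary 6, secondary 2, 4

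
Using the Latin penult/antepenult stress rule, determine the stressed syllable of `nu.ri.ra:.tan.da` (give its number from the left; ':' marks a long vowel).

4

Classical Latin: stress the penult if heavy (long vowel or closed), else the antepenult.
Weights: 3 ra: H, 4 tan H, 5 da L.
The penult (syllable 4, tan) is heavy, so it takes stress.
Stress on syllable 4: nu.ri.ra:.ˈtan.da.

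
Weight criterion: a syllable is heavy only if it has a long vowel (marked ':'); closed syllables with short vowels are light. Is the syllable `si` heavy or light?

`si`: short vowel, open (no coda). Short vowel → light.

light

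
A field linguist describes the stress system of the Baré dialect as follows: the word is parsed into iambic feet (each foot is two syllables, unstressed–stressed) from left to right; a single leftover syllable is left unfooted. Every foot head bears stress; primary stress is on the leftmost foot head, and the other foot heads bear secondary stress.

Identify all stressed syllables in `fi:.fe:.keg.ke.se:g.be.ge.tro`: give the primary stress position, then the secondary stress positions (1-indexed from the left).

Parse left to right into iambic (σˈσ) feet: (fi:.ˈfe:) (keg.ˈke) (se:g.ˈbe) (ge.ˈtro).
Foot heads (stressed positions): 2, 4, 6, 8.
End Rule Leftmost: primary stress on the leftmost head = syllable 2.
Secondary stress on 4, 6, 8: fi:.ˈfe:.keg.ˌke.se:g.ˌbe.ge.ˌtro.

primary 2, secondary 4, 6, 8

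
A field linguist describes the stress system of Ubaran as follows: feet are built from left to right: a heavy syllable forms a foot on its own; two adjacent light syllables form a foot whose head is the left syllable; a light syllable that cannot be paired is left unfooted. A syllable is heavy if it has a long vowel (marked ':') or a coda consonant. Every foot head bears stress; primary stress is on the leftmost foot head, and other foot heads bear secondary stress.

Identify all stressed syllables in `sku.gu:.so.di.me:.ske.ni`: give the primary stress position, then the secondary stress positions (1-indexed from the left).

primary 2, secondary 3, 5, 6

Weights: 1 sku L, 2 gu: H, 3 so L, 4 di L, 5 me: H, 6 ske L, 7 ni L.
Parse left to right (heavy = foot alone; LL = one foot; stranded L unfooted): sku (ˈgu:) (ˈso.di) (ˈme:) (ˈske.ni).
Foot heads: 2, 3, 5, 6.
Primary stress on the leftmost head = syllable 2.
Secondary stress on 3, 5, 6: sku.ˈgu:.ˌso.di.ˌme:.ˌske.ni.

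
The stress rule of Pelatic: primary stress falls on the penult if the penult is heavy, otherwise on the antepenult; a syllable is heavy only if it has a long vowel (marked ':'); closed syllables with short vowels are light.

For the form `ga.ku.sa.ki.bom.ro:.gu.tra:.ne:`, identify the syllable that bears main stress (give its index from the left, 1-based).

8

Weights: 7 gu L, 8 tra: H, 9 ne: H.
The penult (syllable 8, tra:) is heavy, so it takes stress.
Primary stress: syllable 8 → ga.ku.sa.ki.bom.ro:.gu.ˈtra:.ne:.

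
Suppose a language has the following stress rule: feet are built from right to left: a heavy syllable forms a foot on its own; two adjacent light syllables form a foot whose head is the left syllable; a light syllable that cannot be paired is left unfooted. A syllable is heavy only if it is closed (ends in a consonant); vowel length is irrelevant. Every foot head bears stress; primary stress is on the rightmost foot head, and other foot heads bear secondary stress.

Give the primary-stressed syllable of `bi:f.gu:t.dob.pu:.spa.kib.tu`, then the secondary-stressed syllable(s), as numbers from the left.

primary 6, secondary 1, 2, 3, 4

Weights: 1 bi:f H, 2 gu:t H, 3 dob H, 4 pu: L, 5 spa L, 6 kib H, 7 tu L.
Parse right to left (heavy = foot alone; LL = one foot; stranded L unfooted): (ˈbi:f) (ˈgu:t) (ˈdob) (ˈpu:.spa) (ˈkib) tu.
Foot heads: 1, 2, 3, 4, 6.
Primary stress on the rightmost head = syllable 6.
Secondary stress on 1, 2, 3, 4: ˌbi:f.ˌgu:t.ˌdob.ˌpu:.spa.ˈkib.tu.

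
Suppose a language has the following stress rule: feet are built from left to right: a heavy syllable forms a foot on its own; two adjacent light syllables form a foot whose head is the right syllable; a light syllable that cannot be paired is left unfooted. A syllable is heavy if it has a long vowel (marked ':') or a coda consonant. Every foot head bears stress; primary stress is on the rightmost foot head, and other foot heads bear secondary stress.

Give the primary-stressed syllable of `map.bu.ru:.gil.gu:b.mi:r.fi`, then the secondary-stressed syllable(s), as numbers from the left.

Weights: 1 map H, 2 bu L, 3 ru: H, 4 gil H, 5 gu:b H, 6 mi:r H, 7 fi L.
Parse left to right (heavy = foot alone; LL = one foot; stranded L unfooted): (ˈmap) bu (ˈru:) (ˈgil) (ˈgu:b) (ˈmi:r) fi.
Foot heads: 1, 3, 4, 5, 6.
Primary stress on the rightmost head = syllable 6.
Secondary stress on 1, 3, 4, 5: ˌmap.bu.ˌru:.ˌgil.ˌgu:b.ˈmi:r.fi.

primary 6, secondary 1, 3, 4, 5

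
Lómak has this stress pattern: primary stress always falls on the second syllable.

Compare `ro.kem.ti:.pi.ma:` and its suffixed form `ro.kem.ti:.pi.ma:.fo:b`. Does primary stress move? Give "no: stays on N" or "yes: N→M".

no: stays on 2

Base `ro.kem.ti:.pi.ma:` (5 syllables):
  The word has 5 syllables; the second syllable is syllable 2 (kem).
  → primary stress on syllable 2.
Suffixed `ro.kem.ti:.pi.ma:.fo:b` (6 syllables):
  The word has 6 syllables; the second syllable is syllable 2 (kem).
  → primary stress on syllable 2.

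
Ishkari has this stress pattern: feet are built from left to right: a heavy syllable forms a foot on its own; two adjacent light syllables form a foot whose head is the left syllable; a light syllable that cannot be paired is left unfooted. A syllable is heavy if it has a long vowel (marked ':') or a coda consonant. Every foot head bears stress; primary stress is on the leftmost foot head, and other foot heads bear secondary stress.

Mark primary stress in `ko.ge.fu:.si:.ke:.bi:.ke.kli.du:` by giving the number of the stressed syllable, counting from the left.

Weights: 1 ko L, 2 ge L, 3 fu: H, 4 si: H, 5 ke: H, 6 bi: H, 7 ke L, 8 kli L, 9 du: H.
Parse left to right (heavy = foot alone; LL = one foot; stranded L unfooted): (ˈko.ge) (ˈfu:) (ˈsi:) (ˈke:) (ˈbi:) (ˈke.kli) (ˈdu:).
Foot heads: 1, 3, 4, 5, 6, 7, 9.
Primary stress on the leftmost head = syllable 1.
Primary stress: syllable 1 → ˈko.ge.fu:.si:.ke:.bi:.ke.kli.du:.

1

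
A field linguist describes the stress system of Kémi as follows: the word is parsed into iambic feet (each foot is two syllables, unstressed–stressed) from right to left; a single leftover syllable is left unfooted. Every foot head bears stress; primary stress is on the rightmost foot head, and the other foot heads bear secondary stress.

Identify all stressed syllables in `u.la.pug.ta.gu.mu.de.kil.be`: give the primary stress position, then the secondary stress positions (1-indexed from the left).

Parse right to left into iambic (σˈσ) feet: u (la.ˈpug) (ta.ˈgu) (mu.ˈde) (kil.ˈbe). Syllable 1 is left unfooted.
Foot heads (stressed positions): 3, 5, 7, 9.
End Rule Rightmost: primary stress on the rightmost head = syllable 9.
Secondary stress on 3, 5, 7: u.la.ˌpug.ta.ˌgu.mu.ˌde.kil.ˈbe.

primary 9, secondary 3, 5, 7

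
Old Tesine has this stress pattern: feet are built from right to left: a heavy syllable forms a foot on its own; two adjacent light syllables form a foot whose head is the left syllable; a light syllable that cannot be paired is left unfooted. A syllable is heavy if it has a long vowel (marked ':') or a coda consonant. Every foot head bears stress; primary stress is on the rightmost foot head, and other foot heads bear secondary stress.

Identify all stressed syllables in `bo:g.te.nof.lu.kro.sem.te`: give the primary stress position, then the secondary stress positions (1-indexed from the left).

Weights: 1 bo:g H, 2 te L, 3 nof H, 4 lu L, 5 kro L, 6 sem H, 7 te L.
Parse right to left (heavy = foot alone; LL = one foot; stranded L unfooted): (ˈbo:g) te (ˈnof) (ˈlu.kro) (ˈsem) te.
Foot heads: 1, 3, 4, 6.
Primary stress on the rightmost head = syllable 6.
Secondary stress on 1, 3, 4: ˌbo:g.te.ˌnof.ˌlu.kro.ˈsem.te.

primary 6, secondary 1, 3, 4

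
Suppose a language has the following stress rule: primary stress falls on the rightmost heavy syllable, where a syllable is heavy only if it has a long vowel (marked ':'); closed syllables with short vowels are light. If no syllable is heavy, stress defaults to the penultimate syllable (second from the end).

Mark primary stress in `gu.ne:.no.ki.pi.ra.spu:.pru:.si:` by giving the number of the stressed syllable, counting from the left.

9

Weights: 1 gu L, 2 ne: H, 3 no L, 4 ki L, 5 pi L, 6 ra L, 7 spu: H, 8 pru: H, 9 si: H.
Heavy syllables in the domain: 2, 7, 8, 9. The rightmost is syllable 9 (si:).
Primary stress: syllable 9 → gu.ne:.no.ki.pi.ra.spu:.pru:.ˈsi:.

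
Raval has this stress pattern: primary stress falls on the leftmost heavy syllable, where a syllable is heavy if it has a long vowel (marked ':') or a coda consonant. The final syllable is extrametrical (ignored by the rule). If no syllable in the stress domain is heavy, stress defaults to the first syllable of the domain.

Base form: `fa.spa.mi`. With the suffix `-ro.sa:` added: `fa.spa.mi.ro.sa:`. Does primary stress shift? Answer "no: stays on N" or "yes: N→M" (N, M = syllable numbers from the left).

Base `fa.spa.mi` (3 syllables):
  The final syllable (3, mi) is extrametrical; the stress domain is syllables 1–2.
  Weights: 1 fa L, 2 spa L.
  No heavy syllable in the domain; default to the first syllable of the domain = syllable 1.
  → primary stress on syllable 1.
Suffixed `fa.spa.mi.ro.sa:` (5 syllables):
  The final syllable (5, sa:) is extrametrical; the stress domain is syllables 1–4.
  Weights: 1 fa L, 2 spa L, 3 mi L, 4 ro L.
  No heavy syllable in the domain; default to the first syllable of the domain = syllable 1.
  → primary stress on syllable 1.

no: stays on 1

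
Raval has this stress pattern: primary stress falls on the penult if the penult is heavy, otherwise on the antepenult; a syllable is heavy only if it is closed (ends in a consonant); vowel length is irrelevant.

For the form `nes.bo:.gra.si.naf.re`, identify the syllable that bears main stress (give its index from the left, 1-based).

Weights: 4 si L, 5 naf H, 6 re L.
The penult (syllable 5, naf) is heavy, so it takes stress.
Primary stress: syllable 5 → nes.bo:.gra.si.ˈnaf.re.

5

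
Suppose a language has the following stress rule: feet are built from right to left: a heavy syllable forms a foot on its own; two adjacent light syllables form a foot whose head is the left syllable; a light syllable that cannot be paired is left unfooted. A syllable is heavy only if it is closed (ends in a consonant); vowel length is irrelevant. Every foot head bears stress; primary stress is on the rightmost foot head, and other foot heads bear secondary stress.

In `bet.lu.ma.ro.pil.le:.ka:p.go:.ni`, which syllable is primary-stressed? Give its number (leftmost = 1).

8

Weights: 1 bet H, 2 lu L, 3 ma L, 4 ro L, 5 pil H, 6 le: L, 7 ka:p H, 8 go: L, 9 ni L.
Parse right to left (heavy = foot alone; LL = one foot; stranded L unfooted): (ˈbet) lu (ˈma.ro) (ˈpil) le: (ˈka:p) (ˈgo:.ni).
Foot heads: 1, 3, 5, 7, 8.
Primary stress on the rightmost head = syllable 8.
Primary stress: syllable 8 → bet.lu.ma.ro.pil.le:.ka:p.ˈgo:.ni.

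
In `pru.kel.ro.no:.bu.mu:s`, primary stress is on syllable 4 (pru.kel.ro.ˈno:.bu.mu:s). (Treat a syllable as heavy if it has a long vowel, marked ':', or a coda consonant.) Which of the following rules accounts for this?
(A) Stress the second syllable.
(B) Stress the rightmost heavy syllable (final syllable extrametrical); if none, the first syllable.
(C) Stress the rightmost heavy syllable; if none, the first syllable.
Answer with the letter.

Rule A → syllable 2 (observed: 4).
Rule B → syllable 4 ✓.
Rule C → syllable 6 (observed: 4).

B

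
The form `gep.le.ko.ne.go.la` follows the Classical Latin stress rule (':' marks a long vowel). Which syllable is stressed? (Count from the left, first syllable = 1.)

4

Classical Latin: stress the penult if heavy (long vowel or closed), else the antepenult.
Weights: 4 ne L, 5 go L, 6 la L.
The penult (syllable 5, go) is light, so stress falls on the antepenult (syllable 4, ne).
Stress on syllable 4: gep.le.ko.ˈne.go.la.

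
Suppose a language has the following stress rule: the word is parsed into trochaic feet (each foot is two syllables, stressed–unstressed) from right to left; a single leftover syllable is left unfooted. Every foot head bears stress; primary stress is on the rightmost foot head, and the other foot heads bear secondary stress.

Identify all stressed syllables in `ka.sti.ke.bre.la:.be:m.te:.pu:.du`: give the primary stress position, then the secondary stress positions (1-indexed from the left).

primary 8, secondary 2, 4, 6

Parse right to left into trochaic (ˈσσ) feet: ka (ˈsti.ke) (ˈbre.la:) (ˈbe:m.te:) (ˈpu:.du). Syllable 1 is left unfooted.
Foot heads (stressed positions): 2, 4, 6, 8.
End Rule Rightmost: primary stress on the rightmost head = syllable 8.
Secondary stress on 2, 4, 6: ka.ˌsti.ke.ˌbre.la:.ˌbe:m.te:.ˈpu:.du.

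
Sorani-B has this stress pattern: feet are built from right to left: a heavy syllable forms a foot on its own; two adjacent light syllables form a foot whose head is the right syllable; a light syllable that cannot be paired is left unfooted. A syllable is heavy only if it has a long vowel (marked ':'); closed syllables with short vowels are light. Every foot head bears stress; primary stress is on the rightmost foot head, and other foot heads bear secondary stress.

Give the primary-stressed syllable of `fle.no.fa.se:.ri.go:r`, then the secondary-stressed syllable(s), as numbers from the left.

Weights: 1 fle L, 2 no L, 3 fa L, 4 se: H, 5 ri L, 6 go:r H.
Parse right to left (heavy = foot alone; LL = one foot; stranded L unfooted): fle (no.ˈfa) (ˈse:) ri (ˈgo:r).
Foot heads: 3, 4, 6.
Primary stress on the rightmost head = syllable 6.
Secondary stress on 3, 4: fle.no.ˌfa.ˌse:.ri.ˈgo:r.

primary 6, secondary 3, 4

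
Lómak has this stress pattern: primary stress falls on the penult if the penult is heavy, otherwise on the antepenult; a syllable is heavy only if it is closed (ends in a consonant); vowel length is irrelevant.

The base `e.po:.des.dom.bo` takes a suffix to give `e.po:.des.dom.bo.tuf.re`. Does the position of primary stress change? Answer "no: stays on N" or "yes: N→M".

Base `e.po:.des.dom.bo` (5 syllables):
  Weights: 3 des H, 4 dom H, 5 bo L.
  The penult (syllable 4, dom) is heavy, so it takes stress.
  → primary stress on syllable 4.
Suffixed `e.po:.des.dom.bo.tuf.re` (7 syllables):
  Weights: 5 bo L, 6 tuf H, 7 re L.
  The penult (syllable 6, tuf) is heavy, so it takes stress.
  → primary stress on syllable 6.

yes: 4→6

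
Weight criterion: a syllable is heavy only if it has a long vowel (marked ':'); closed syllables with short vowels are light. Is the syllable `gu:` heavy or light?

`gu:`: long vowel, open (no coda). Long vowel → heavy.

heavy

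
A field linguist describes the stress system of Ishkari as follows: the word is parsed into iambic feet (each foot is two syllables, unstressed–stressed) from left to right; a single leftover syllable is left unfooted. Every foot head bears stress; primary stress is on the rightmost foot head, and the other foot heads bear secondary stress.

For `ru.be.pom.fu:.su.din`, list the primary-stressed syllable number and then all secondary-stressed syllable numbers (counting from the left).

Parse left to right into iambic (σˈσ) feet: (ru.ˈbe) (pom.ˈfu:) (su.ˈdin).
Foot heads (stressed positions): 2, 4, 6.
End Rule Rightmost: primary stress on the rightmost head = syllable 6.
Secondary stress on 2, 4: ru.ˌbe.pom.ˌfu:.su.ˈdin.

primary 6, secondary 2, 4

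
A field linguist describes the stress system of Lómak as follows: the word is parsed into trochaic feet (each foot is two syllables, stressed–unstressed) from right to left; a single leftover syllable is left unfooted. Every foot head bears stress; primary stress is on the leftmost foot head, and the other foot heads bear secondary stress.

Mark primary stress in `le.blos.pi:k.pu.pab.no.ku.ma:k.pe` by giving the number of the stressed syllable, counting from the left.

Parse right to left into trochaic (ˈσσ) feet: le (ˈblos.pi:k) (ˈpu.pab) (ˈno.ku) (ˈma:k.pe). Syllable 1 is left unfooted.
Foot heads (stressed positions): 2, 4, 6, 8.
End Rule Leftmost: primary stress on the leftmost head = syllable 2.
Primary stress: syllable 2 → le.ˈblos.pi:k.pu.pab.no.ku.ma:k.pe.

2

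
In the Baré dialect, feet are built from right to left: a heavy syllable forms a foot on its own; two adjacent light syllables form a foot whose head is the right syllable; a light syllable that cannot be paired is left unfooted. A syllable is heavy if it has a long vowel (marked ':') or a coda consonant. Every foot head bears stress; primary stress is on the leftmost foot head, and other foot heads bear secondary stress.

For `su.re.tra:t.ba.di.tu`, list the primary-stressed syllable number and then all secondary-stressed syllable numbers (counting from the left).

Weights: 1 su L, 2 re L, 3 tra:t H, 4 ba L, 5 di L, 6 tu L.
Parse right to left (heavy = foot alone; LL = one foot; stranded L unfooted): (su.ˈre) (ˈtra:t) ba (di.ˈtu).
Foot heads: 2, 3, 6.
Primary stress on the leftmost head = syllable 2.
Secondary stress on 3, 6: su.ˈre.ˌtra:t.ba.di.ˌtu.

primary 2, secondary 3, 6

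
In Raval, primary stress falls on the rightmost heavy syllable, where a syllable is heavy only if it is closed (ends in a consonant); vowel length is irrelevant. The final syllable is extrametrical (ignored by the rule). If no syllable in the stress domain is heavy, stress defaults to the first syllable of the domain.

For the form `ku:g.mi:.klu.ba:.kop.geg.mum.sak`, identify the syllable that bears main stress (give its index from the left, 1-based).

7

The final syllable (8, sak) is extrametrical; the stress domain is syllables 1–7.
Weights: 1 ku:g H, 2 mi: L, 3 klu L, 4 ba: L, 5 kop H, 6 geg H, 7 mum H.
Heavy syllables in the domain: 1, 5, 6, 7. The rightmost is syllable 7 (mum).
Primary stress: syllable 7 → ku:g.mi:.klu.ba:.kop.geg.ˈmum.sak.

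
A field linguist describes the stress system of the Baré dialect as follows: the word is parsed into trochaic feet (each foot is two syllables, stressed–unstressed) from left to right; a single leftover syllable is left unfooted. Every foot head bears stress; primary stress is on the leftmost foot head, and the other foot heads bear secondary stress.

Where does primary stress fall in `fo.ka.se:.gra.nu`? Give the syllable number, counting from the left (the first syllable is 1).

1

Parse left to right into trochaic (ˈσσ) feet: (ˈfo.ka) (ˈse:.gra) nu. Syllable 5 is left unfooted.
Foot heads (stressed positions): 1, 3.
End Rule Leftmost: primary stress on the leftmost head = syllable 1.
Primary stress: syllable 1 → ˈfo.ka.se:.gra.nu.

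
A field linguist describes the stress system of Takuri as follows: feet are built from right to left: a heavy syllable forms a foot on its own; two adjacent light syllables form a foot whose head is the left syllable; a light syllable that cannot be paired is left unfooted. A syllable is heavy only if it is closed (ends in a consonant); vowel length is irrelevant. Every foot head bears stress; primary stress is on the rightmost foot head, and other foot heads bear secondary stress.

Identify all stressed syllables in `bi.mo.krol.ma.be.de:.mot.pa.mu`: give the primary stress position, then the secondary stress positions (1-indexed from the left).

primary 8, secondary 1, 3, 5, 7

Weights: 1 bi L, 2 mo L, 3 krol H, 4 ma L, 5 be L, 6 de: L, 7 mot H, 8 pa L, 9 mu L.
Parse right to left (heavy = foot alone; LL = one foot; stranded L unfooted): (ˈbi.mo) (ˈkrol) ma (ˈbe.de:) (ˈmot) (ˈpa.mu).
Foot heads: 1, 3, 5, 7, 8.
Primary stress on the rightmost head = syllable 8.
Secondary stress on 1, 3, 5, 7: ˌbi.mo.ˌkrol.ma.ˌbe.de:.ˌmot.ˈpa.mu.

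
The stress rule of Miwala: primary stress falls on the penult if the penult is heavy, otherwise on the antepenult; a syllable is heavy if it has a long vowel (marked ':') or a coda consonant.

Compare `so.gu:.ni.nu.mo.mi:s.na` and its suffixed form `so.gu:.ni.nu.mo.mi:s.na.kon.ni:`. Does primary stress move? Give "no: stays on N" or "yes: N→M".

Base `so.gu:.ni.nu.mo.mi:s.na` (7 syllables):
  Weights: 5 mo L, 6 mi:s H, 7 na L.
  The penult (syllable 6, mi:s) is heavy, so it takes stress.
  → primary stress on syllable 6.
Suffixed `so.gu:.ni.nu.mo.mi:s.na.kon.ni:` (9 syllables):
  Weights: 7 na L, 8 kon H, 9 ni: H.
  The penult (syllable 8, kon) is heavy, so it takes stress.
  → primary stress on syllable 8.

yes: 6→8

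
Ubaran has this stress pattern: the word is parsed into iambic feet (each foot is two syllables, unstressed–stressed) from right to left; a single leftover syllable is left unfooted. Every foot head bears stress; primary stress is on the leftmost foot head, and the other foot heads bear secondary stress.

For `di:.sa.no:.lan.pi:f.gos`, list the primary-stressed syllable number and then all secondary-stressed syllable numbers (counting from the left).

Parse right to left into iambic (σˈσ) feet: (di:.ˈsa) (no:.ˈlan) (pi:f.ˈgos).
Foot heads (stressed positions): 2, 4, 6.
End Rule Leftmost: primary stress on the leftmost head = syllable 2.
Secondary stress on 4, 6: di:.ˈsa.no:.ˌlan.pi:f.ˌgos.

primary 2, secondary 4, 6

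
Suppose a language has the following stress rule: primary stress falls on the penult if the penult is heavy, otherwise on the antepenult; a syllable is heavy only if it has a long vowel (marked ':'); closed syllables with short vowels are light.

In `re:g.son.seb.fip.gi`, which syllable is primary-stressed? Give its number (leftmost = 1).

3

Weights: 3 seb L, 4 fip L, 5 gi L.
The penult (syllable 4, fip) is light, so stress falls on the antepenult (syllable 3, seb).
Primary stress: syllable 3 → re:g.son.ˈseb.fip.gi.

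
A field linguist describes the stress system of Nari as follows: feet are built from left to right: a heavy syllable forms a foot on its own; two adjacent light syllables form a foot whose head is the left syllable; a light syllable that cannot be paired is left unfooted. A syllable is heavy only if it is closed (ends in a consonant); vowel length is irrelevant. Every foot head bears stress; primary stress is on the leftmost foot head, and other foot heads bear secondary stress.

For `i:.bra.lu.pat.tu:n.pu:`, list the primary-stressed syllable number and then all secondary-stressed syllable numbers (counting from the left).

Weights: 1 i: L, 2 bra L, 3 lu L, 4 pat H, 5 tu:n H, 6 pu: L.
Parse left to right (heavy = foot alone; LL = one foot; stranded L unfooted): (ˈi:.bra) lu (ˈpat) (ˈtu:n) pu:.
Foot heads: 1, 4, 5.
Primary stress on the leftmost head = syllable 1.
Secondary stress on 4, 5: ˈi:.bra.lu.ˌpat.ˌtu:n.pu:.

primary 1, secondary 4, 5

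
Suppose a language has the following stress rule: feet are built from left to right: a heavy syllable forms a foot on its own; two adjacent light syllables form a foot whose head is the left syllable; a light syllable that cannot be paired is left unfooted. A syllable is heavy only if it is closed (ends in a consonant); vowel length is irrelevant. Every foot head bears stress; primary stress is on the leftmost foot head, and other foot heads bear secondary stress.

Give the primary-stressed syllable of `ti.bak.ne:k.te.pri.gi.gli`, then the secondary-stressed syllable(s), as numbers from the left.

Weights: 1 ti L, 2 bak H, 3 ne:k H, 4 te L, 5 pri L, 6 gi L, 7 gli L.
Parse left to right (heavy = foot alone; LL = one foot; stranded L unfooted): ti (ˈbak) (ˈne:k) (ˈte.pri) (ˈgi.gli).
Foot heads: 2, 3, 4, 6.
Primary stress on the leftmost head = syllable 2.
Secondary stress on 3, 4, 6: ti.ˈbak.ˌne:k.ˌte.pri.ˌgi.gli.

primary 2, secondary 3, 4, 6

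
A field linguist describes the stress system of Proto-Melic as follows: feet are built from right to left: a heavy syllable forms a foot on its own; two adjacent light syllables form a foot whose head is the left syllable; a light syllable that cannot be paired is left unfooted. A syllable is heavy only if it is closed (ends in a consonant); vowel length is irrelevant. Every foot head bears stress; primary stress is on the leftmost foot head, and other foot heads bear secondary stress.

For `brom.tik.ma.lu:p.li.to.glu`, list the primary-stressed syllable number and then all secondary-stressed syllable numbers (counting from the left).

primary 1, secondary 2, 4, 6

Weights: 1 brom H, 2 tik H, 3 ma L, 4 lu:p H, 5 li L, 6 to L, 7 glu L.
Parse right to left (heavy = foot alone; LL = one foot; stranded L unfooted): (ˈbrom) (ˈtik) ma (ˈlu:p) li (ˈto.glu).
Foot heads: 1, 2, 4, 6.
Primary stress on the leftmost head = syllable 1.
Secondary stress on 2, 4, 6: ˈbrom.ˌtik.ma.ˌlu:p.li.ˌto.glu.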